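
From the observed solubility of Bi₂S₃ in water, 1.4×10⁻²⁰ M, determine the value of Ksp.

Bi₂S₃(s) ⇌ 2 Bi³⁺(aq) + 3 S²⁻(aq)
If s mol/L of Bi₂S₃ dissolves, [Bi³⁺] = 2s and [S²⁻] = 3s.
Ksp = [Bi³⁺]^2[S²⁻]^3 = (2s)^2 · (3s)^3 = 108s^5
Ksp = 108 × (1.4×10⁻²⁰)^5 = 5.8×10⁻⁹⁸

Ksp = 5.8×10⁻⁹⁸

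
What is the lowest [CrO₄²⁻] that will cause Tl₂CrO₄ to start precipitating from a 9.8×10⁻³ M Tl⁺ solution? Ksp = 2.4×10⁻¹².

The threshold for precipitation is Q = Ksp.
Tl₂CrO₄(s) ⇌ 2 Tl⁺(aq) + CrO₄²⁻(aq)
Ksp = [Tl⁺]^2[CrO₄²⁻] = [CrO₄²⁻](9.8×10⁻³)^2
[CrO₄²⁻] = 2.4×10⁻¹² / (9.8×10⁻³)^2 = 2.5×10⁻⁸
[CrO₄²⁻] = 2.5×10⁻⁸ M

2.5×10⁻⁸ M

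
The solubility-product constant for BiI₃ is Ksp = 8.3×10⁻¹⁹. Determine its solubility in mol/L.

BiI₃(s) ⇌ Bi³⁺(aq) + 3 I⁻(aq)
If s mol/L of BiI₃ dissolves, [Bi³⁺] = s and [I⁻] = 3s.
Ksp = [Bi³⁺][I⁻]^3 = s · (3s)^3 = 27s^4
27s^4 = 8.3×10⁻¹⁹  ⇒  s^4 = 3.1×10⁻²⁰
s = (3.1×10⁻²⁰)^(1/4) = 1.3×10⁻⁵ mol/L

1.3×10⁻⁵ M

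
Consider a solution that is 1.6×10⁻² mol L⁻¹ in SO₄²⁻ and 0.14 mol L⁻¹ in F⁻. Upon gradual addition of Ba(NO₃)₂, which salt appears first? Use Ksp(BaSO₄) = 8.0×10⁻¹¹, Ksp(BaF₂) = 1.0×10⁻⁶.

A salt starts to precipitate once the ion product Q reaches its Ksp.
For BaSO₄: [Ba²⁺] = (Ksp/[SO₄²⁻]) = 5.0×10⁻⁹ mol L⁻¹
For BaF₂: [Ba²⁺] = (Ksp/[F⁻]^2) = 5.1×10⁻⁵ mol L⁻¹
The smaller threshold [Ba²⁺] is reached first, so BaSO₄ precipitates first.

BaSO₄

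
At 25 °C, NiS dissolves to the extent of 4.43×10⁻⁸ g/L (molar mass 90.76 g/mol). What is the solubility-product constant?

Ksp = 2.38×10⁻¹⁹

s = (4.43×10⁻⁸ g L⁻¹)/(90.76 g mol⁻¹) = 4.8810×10⁻¹⁰ M
NiS(s) ⇌ Ni²⁺(aq) + S²⁻(aq)
Call the molar solubility s, so that [Ni²⁺] = s and [S²⁻] = s.
Ksp = [Ni²⁺][S²⁻] = s · s = s^2
Ksp = (4.8810×10⁻¹⁰)^2 = 2.38×10⁻¹⁹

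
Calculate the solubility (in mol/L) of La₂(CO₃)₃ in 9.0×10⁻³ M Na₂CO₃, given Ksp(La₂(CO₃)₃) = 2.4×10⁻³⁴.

La₂(CO₃)₃(s) ⇌ 2 La³⁺(aq) + 3 CO₃²⁻(aq)
CO₃²⁻ is already present at 9.0×10⁻³ M. If s mol/L of La₂(CO₃)₃ dissolves, [La³⁺] = 2s while [CO₃²⁻] ≈ 9.0×10⁻³ M.
Ksp = [La³⁺]^2[CO₃²⁻]^3 = (2s)^2(9.0×10⁻³)^3
(2s)^2 = 2.4×10⁻³⁴ / (9.0×10⁻³)^3 = 3.3×10⁻²⁸
s = 9.1×10⁻¹⁵ M

9.1×10⁻¹⁵ M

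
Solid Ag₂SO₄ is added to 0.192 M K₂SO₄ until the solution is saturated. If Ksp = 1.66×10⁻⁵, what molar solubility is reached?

4.65×10⁻³ M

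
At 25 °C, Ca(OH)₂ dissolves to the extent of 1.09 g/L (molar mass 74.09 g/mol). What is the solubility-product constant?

Convert to molarity: s = 1.09 / 74.09 = 1.4712×10⁻² mol/L
Ca(OH)₂(s) ⇌ Ca²⁺(aq) + 2 OH⁻(aq)
If s mol/L of Ca(OH)₂ dissolves, [Ca²⁺] = s and [OH⁻] = 2s.
Ksp = [Ca²⁺][OH⁻]^2 = s · (2s)^2 = 4s^3
Ksp = 4 × (1.4712×10⁻²)^3 = 1.27×10⁻⁵

Ksp = 1.27×10⁻⁵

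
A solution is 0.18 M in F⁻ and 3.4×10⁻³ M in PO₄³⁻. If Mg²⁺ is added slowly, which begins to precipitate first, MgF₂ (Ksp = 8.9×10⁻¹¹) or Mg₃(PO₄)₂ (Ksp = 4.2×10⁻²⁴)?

MgF₂

Each salt precipitates once Q = Ksp for that salt.
For MgF₂: [Mg²⁺] = (Ksp/[F⁻]^2) = 2.7×10⁻⁹ M
For Mg₃(PO₄)₂: [Mg²⁺] = (Ksp/[PO₄³⁻]^2)^(1/3) = 7.1×10⁻⁷ M
Since MgF₂ needs less Mg²⁺ to reach saturation, it precipitates first.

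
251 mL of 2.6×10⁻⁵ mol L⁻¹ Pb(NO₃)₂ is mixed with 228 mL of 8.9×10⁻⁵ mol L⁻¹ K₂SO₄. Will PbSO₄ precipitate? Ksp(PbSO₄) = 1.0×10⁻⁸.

After mixing, V = 251 mL + 228 mL = 479 mL.
[Pb²⁺] = (2.6×10⁻⁵)(251)/479 = 1.4×10⁻⁵ mol L⁻¹
[SO₄²⁻] = (8.9×10⁻⁵)(228)/479 = 4.2×10⁻⁵ mol L⁻¹
Q = [Pb²⁺][SO₄²⁻] = 5.8×10⁻¹⁰
Since Q (5.8×10⁻¹⁰) is less than Ksp (1.0×10⁻⁸), no PbSO₄ precipitates.

No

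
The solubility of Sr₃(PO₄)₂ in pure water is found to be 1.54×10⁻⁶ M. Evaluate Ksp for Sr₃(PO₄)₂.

Ksp = 9.35×10⁻²⁸

Sr₃(PO₄)₂(s) ⇌ 3 Sr²⁺(aq) + 2 PO₄³⁻(aq)
Let s be the molar solubility. Then [Sr²⁺] = 3s and [PO₄³⁻] = 2s.
Ksp = [Sr²⁺]^3[PO₄³⁻]^2 = (3s)^3 · (2s)^2 = 108s^5
Ksp = 108 × (1.54×10⁻⁶)^5 = 9.35×10⁻²⁸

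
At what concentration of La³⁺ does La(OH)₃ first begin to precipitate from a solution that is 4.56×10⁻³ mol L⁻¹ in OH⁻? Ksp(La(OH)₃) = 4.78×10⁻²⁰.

Each salt precipitates once Q = Ksp for that salt.
La(OH)₃(s) ⇌ La³⁺(aq) + 3 OH⁻(aq)
Ksp = [La³⁺][OH⁻]^3 = [La³⁺](4.56×10⁻³)^3
[La³⁺] = 4.78×10⁻²⁰ / (4.56×10⁻³)^3 = 5.04×10⁻¹³
[La³⁺] = 5.04×10⁻¹³ mol L⁻¹

5.04×10⁻¹³ M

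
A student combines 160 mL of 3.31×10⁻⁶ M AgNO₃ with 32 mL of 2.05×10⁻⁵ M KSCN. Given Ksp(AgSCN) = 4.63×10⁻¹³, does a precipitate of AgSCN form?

Yes

After mixing, V = 160 mL + 32 mL = 192 mL.
[Ag⁺] = (3.31×10⁻⁶)(160)/192 = 2.76×10⁻⁶ M
[SCN⁻] = (2.05×10⁻⁵)(32)/192 = 3.42×10⁻⁶ M
Q = [Ag⁺][SCN⁻] = 9.42×10⁻¹²
Because Q > Ksp (9.42×10⁻¹² vs 4.63×10⁻¹³), a precipitate of AgSCN forms.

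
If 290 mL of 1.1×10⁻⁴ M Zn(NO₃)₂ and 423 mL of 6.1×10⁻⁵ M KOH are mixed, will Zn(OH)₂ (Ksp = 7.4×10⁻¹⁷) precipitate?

Yes

After mixing, V = 290 mL + 423 mL = 713 mL.
[Zn²⁺] = (1.1×10⁻⁴)(290)/713 = 4.5×10⁻⁵ M
[OH⁻] = (6.1×10⁻⁵)(423)/713 = 3.6×10⁻⁵ M
Q = [Zn²⁺][OH⁻]^2 = 5.9×10⁻¹⁴
Q = 5.9×10⁻¹⁴ > Ksp = 7.4×10⁻¹⁷, so the solution is supersaturated and Zn(OH)₂ precipitates.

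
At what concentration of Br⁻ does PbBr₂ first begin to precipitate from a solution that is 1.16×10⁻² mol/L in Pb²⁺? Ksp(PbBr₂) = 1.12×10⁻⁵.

3.11×10⁻² M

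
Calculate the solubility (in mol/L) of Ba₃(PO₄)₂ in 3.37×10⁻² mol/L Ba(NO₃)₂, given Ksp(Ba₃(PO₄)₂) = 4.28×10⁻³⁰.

1.67×10⁻¹³ M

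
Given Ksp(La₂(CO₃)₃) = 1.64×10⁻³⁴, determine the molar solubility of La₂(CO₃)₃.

La₂(CO₃)₃(s) ⇌ 2 La³⁺(aq) + 3 CO₃²⁻(aq)
With molar solubility s: [La³⁺] = 2s, [CO₃²⁻] = 3s.
Ksp = [La³⁺]^2[CO₃²⁻]^3 = (2s)^2 · (3s)^3 = 108s^5
108s^5 = 1.64×10⁻³⁴  ⇒  s^5 = 1.52×10⁻³⁶
s = (1.52×10⁻³⁶)^(1/5) = 6.86×10⁻⁸ M

6.86×10⁻⁸ M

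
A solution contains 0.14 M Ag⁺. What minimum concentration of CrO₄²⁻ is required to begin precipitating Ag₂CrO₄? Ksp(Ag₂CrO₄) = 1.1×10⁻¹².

5.6×10⁻¹¹ M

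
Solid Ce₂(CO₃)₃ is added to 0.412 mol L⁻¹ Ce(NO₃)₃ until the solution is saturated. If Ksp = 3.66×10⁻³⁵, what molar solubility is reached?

2.00×10⁻¹² M

Ce₂(CO₃)₃(s) ⇌ 2 Ce³⁺(aq) + 3 CO₃²⁻(aq)
Let s be the solubility of Ce₂(CO₃)₃ here. The common ion gives [Ce³⁺] ≈ 0.412 mol L⁻¹, and [CO₃²⁻] = 3s.
Ksp = [Ce³⁺]^2[CO₃²⁻]^3 = (0.412)^2(3s)^3
(3s)^3 = 3.66×10⁻³⁵ / (0.412)^2 = 2.16×10⁻³⁴
s = 2.00×10⁻¹² mol L⁻¹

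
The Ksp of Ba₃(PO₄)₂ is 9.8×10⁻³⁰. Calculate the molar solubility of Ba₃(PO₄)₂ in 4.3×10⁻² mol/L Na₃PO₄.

5.8×10⁻¹⁰ M

Ba₃(PO₄)₂(s) ⇌ 3 Ba²⁺(aq) + 2 PO₄³⁻(aq)
Let s be the solubility of Ba₃(PO₄)₂ here. The common ion gives [PO₄³⁻] ≈ 4.3×10⁻² mol/L, and [Ba²⁺] = 3s.
Ksp = [Ba²⁺]^3[PO₄³⁻]^2 = (3s)^3(4.3×10⁻²)^2
(3s)^3 = 9.8×10⁻³⁰ / (4.3×10⁻²)^2 = 5.3×10⁻²⁷
s = 5.8×10⁻¹⁰ mol/L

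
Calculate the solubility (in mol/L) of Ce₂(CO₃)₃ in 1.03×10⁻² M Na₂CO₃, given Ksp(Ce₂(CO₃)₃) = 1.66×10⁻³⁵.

1.95×10⁻¹⁵ M

Ce₂(CO₃)₃(s) ⇌ 2 Ce³⁺(aq) + 3 CO₃²⁻(aq)
With CO₃²⁻ already at 1.03×10⁻² M and s small, take [CO₃²⁻] ≈ 1.03×10⁻² M and [Ce³⁺] = 2s.
Ksp = [Ce³⁺]^2[CO₃²⁻]^3 = (2s)^2(1.03×10⁻²)^3
(2s)^2 = 1.66×10⁻³⁵ / (1.03×10⁻²)^3 = 1.52×10⁻²⁹
s = 1.95×10⁻¹⁵ M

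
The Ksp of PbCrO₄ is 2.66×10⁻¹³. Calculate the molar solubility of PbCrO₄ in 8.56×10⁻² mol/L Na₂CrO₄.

3.11×10⁻¹² M

PbCrO₄(s) ⇌ Pb²⁺(aq) + CrO₄²⁻(aq)
Let s be the solubility of PbCrO₄ here. The common ion gives [CrO₄²⁻] ≈ 8.56×10⁻² mol/L, and [Pb²⁺] = s.
Ksp = [Pb²⁺][CrO₄²⁻] = s(8.56×10⁻²)
s = 2.66×10⁻¹³ / (8.56×10⁻²) = 3.11×10⁻¹²
s = 3.11×10⁻¹² mol/L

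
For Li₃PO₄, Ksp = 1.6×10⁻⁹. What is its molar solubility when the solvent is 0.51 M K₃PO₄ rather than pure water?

Li₃PO₄(s) ⇌ 3 Li⁺(aq) + PO₄³⁻(aq)
The solution already contains PO₄³⁻ at 0.51 M. Let s be the molar solubility of Li₃PO₄.
[PO₄³⁻] ≈ 0.51 M (common ion dominates); [Li⁺] = 3s.
Ksp = [Li⁺]^3[PO₄³⁻] = (3s)^3(0.51)
(3s)^3 = 1.6×10⁻⁹ / (0.51) = 3.1×10⁻⁹
s = 4.9×10⁻⁴ M

4.9×10⁻⁴ M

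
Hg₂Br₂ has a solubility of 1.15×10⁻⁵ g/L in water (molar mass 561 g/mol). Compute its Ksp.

Ksp = 3.45×10⁻²³

Convert to molarity: s = 1.15×10⁻⁵ / 561 = 2.0499×10⁻⁸ mol/L
Hg₂Br₂(s) ⇌ Hg₂²⁺(aq) + 2 Br⁻(aq)
If s mol/L of Hg₂Br₂ dissolves, [Hg₂²⁺] = s and [Br⁻] = 2s.
Ksp = [Hg₂²⁺][Br⁻]^2 = s · (2s)^2 = 4s^3
Ksp = 4 × (2.0499×10⁻⁸)^3 = 3.45×10⁻²³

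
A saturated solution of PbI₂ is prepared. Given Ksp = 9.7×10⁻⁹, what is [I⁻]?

2.7×10⁻³ M

PbI₂(s) ⇌ Pb²⁺(aq) + 2 I⁻(aq)
For each mole of PbI₂ that dissolves per liter, [Pb²⁺] = s and [I⁻] = 2s; let s denote this solubility.
Ksp = [Pb²⁺][I⁻]^2 = s · (2s)^2 = 4s^3 = 9.7×10⁻⁹
s = 1.3×10⁻³ mol L⁻¹
[I⁻] = 2s = 2.7×10⁻³ mol L⁻¹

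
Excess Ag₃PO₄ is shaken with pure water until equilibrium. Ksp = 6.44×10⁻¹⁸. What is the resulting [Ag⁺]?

6.63×10⁻⁵ M

Ag₃PO₄(s) ⇌ 3 Ag⁺(aq) + PO₄³⁻(aq)
With molar solubility s: [Ag⁺] = 3s, [PO₄³⁻] = s.
Ksp = [Ag⁺]^3[PO₄³⁻] = (3s)^3 · s = 27s^4 = 6.44×10⁻¹⁸
s = 2.21×10⁻⁵ mol/L
[Ag⁺] = 3s = 6.63×10⁻⁵ mol/L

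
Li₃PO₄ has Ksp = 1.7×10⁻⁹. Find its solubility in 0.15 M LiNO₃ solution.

5.0×10⁻⁷ M

Li₃PO₄(s) ⇌ 3 Li⁺(aq) + PO₄³⁻(aq)
Li⁺ is already present at 0.15 M. If s mol/L of Li₃PO₄ dissolves, [PO₄³⁻] = s while [Li⁺] ≈ 0.15 M.
Ksp = [Li⁺]^3[PO₄³⁻] = (0.15)^3s
s = 1.7×10⁻⁹ / (0.15)^3 = 5.0×10⁻⁷
s = 5.0×10⁻⁷ M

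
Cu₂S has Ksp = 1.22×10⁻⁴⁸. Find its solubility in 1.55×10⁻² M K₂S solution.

Cu₂S(s) ⇌ 2 Cu⁺(aq) + S²⁻(aq)
S²⁻ is already present at 1.55×10⁻² M. If s mol/L of Cu₂S dissolves, [Cu⁺] = 2s while [S²⁻] ≈ 1.55×10⁻² M.
Ksp = [Cu⁺]^2[S²⁻] = (2s)^2(1.55×10⁻²)
(2s)^2 = 1.22×10⁻⁴⁸ / (1.55×10⁻²) = 7.87×10⁻⁴⁷
s = 4.44×10⁻²⁴ M

4.44×10⁻²⁴ M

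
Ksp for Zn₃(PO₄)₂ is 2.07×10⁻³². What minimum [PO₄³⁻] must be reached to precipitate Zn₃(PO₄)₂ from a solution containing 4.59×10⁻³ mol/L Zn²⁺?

The threshold for precipitation is Q = Ksp.
Zn₃(PO₄)₂(s) ⇌ 3 Zn²⁺(aq) + 2 PO₄³⁻(aq)
Ksp = [Zn²⁺]^3[PO₄³⁻]^2 = [PO₄³⁻]^2(4.59×10⁻³)^3
[PO₄³⁻]^2 = 2.07×10⁻³² / (4.59×10⁻³)^3 = 2.14×10⁻²⁵
[PO₄³⁻] = 4.63×10⁻¹³ mol/L

4.63×10⁻¹³ M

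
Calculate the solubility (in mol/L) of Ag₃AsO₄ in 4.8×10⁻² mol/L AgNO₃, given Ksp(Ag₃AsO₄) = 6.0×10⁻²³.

Ag₃AsO₄(s) ⇌ 3 Ag⁺(aq) + AsO₄³⁻(aq)
Let s be the solubility of Ag₃AsO₄ here. The common ion gives [Ag⁺] ≈ 4.8×10⁻² mol/L, and [AsO₄³⁻] = s.
Ksp = [Ag⁺]^3[AsO₄³⁻] = (4.8×10⁻²)^3s
s = 6.0×10⁻²³ / (4.8×10⁻²)^3 = 5.4×10⁻¹⁹
s = 5.4×10⁻¹⁹ mol/L

5.4×10⁻¹⁹ M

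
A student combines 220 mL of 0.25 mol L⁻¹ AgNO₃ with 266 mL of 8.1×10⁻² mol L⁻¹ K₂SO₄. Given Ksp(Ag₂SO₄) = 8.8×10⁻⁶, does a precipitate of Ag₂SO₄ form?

Yes

The combined volume is 486 mL.
[Ag⁺] = (0.25)(220)/486 = 0.11 mol L⁻¹
[SO₄²⁻] = (8.1×10⁻²)(266)/486 = 4.4×10⁻² mol L⁻¹
Q = [Ag⁺]^2[SO₄²⁻] = 5.7×10⁻⁴
Since Q (5.7×10⁻⁴) exceeds Ksp (8.8×10⁻⁶), Ag₂SO₄ will precipitate.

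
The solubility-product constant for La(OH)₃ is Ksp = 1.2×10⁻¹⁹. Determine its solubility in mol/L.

8.2×10⁻⁶ M

La(OH)₃(s) ⇌ La³⁺(aq) + 3 OH⁻(aq)
If s mol/L of La(OH)₃ dissolves, [La³⁺] = s and [OH⁻] = 3s.
Ksp = [La³⁺][OH⁻]^3 = s · (3s)^3 = 27s^4
27s^4 = 1.2×10⁻¹⁹  ⇒  s^4 = 4.4×10⁻²¹
s = (4.4×10⁻²¹)^(1/4) = 8.2×10⁻⁶ mol L⁻¹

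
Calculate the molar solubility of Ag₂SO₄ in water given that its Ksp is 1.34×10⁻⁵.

Ag₂SO₄(s) ⇌ 2 Ag⁺(aq) + SO₄²⁻(aq)
Call the molar solubility s, so that [Ag⁺] = 2s and [SO₄²⁻] = s.
Ksp = [Ag⁺]^2[SO₄²⁻] = (2s)^2 · s = 4s^3
4s^3 = 1.34×10⁻⁵  ⇒  s^3 = 3.35×10⁻⁶
Taking the 3rd root, s = 1.50×10⁻² mol/L.

1.50×10⁻² M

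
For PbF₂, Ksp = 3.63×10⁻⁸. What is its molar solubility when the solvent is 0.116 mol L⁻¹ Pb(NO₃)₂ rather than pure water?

2.80×10⁻⁴ M

PbF₂(s) ⇌ Pb²⁺(aq) + 2 F⁻(aq)
Pb²⁺ is already present at 0.116 mol L⁻¹. If s mol/L of PbF₂ dissolves, [F⁻] = 2s while [Pb²⁺] ≈ 0.116 mol L⁻¹.
Ksp = [Pb²⁺][F⁻]^2 = (0.116)(2s)^2
(2s)^2 = 3.63×10⁻⁸ / (0.116) = 3.13×10⁻⁷
s = 2.80×10⁻⁴ mol L⁻¹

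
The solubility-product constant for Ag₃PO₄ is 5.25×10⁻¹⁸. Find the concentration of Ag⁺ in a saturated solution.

6.30×10⁻⁵ M

Ag₃PO₄(s) ⇌ 3 Ag⁺(aq) + PO₄³⁻(aq)
Let s be the molar solubility. Then [Ag⁺] = 3s and [PO₄³⁻] = s.
Ksp = [Ag⁺]^3[PO₄³⁻] = (3s)^3 · s = 27s^4 = 5.25×10⁻¹⁸
s = 2.10×10⁻⁵ mol/L
[Ag⁺] = 3s = 6.30×10⁻⁵ mol/L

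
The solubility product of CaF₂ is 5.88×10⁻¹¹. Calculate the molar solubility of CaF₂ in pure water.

CaF₂(s) ⇌ Ca²⁺(aq) + 2 F⁻(aq)
For each mole of CaF₂ that dissolves per liter, [Ca²⁺] = s and [F⁻] = 2s; let s denote this solubility.
Ksp = [Ca²⁺][F⁻]^2 = s · (2s)^2 = 4s^3
4s^3 = 5.88×10⁻¹¹  ⇒  s^3 = 1.47×10⁻¹¹
s = 2.45×10⁻⁴ mol/L

2.45×10⁻⁴ M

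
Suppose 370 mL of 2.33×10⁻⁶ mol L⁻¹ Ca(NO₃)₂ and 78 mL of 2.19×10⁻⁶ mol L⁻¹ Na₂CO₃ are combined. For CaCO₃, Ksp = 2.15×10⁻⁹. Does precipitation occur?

Total volume after mixing = 370 + 78 = 448 mL.
[Ca²⁺] = (2.33×10⁻⁶)(370)/448 = 1.92×10⁻⁶ mol L⁻¹
[CO₃²⁻] = (2.19×10⁻⁶)(78)/448 = 3.81×10⁻⁷ mol L⁻¹
Q = [Ca²⁺][CO₃²⁻] = 7.34×10⁻¹³
Q < Ksp (7.34×10⁻¹³ vs 2.15×10⁻⁹); the solution remains unsaturated and no precipitate forms.

No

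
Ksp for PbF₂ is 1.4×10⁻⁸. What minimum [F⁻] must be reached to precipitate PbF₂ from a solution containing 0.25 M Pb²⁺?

2.4×10⁻⁴ M

Precipitation of each salt begins when its ion product equals Ksp.
PbF₂(s) ⇌ Pb²⁺(aq) + 2 F⁻(aq)
Ksp = [Pb²⁺][F⁻]^2 = [F⁻]^2(0.25)
[F⁻]^2 = 1.4×10⁻⁸ / (0.25) = 5.6×10⁻⁸
[F⁻] = 2.4×10⁻⁴ M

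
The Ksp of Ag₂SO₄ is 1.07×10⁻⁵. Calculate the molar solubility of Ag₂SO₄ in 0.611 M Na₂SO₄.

2.09×10⁻³ M

Ag₂SO₄(s) ⇌ 2 Ag⁺(aq) + SO₄²⁻(aq)
With SO₄²⁻ already at 0.611 M and s small, take [SO₄²⁻] ≈ 0.611 M and [Ag⁺] = 2s.
Ksp = [Ag⁺]^2[SO₄²⁻] = (2s)^2(0.611)
(2s)^2 = 1.07×10⁻⁵ / (0.611) = 1.75×10⁻⁵
s = 2.09×10⁻³ M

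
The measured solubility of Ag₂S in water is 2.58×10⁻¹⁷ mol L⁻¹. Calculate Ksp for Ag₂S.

Ag₂S(s) ⇌ 2 Ag⁺(aq) + S²⁻(aq)
For each mole of Ag₂S that dissolves per liter, [Ag⁺] = 2s and [S²⁻] = s; let s denote this solubility.
Ksp = [Ag⁺]^2[S²⁻] = (2s)^2 · s = 4s^3
Ksp = 4 × (2.58×10⁻¹⁷)^3 = 6.87×10⁻⁵⁰

Ksp = 6.87×10⁻⁵⁰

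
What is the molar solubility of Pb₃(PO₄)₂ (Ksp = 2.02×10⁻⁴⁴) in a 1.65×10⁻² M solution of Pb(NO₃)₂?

3.35×10⁻²⁰ M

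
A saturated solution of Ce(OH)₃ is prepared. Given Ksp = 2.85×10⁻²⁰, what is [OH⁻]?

1.71×10⁻⁵ M

Ce(OH)₃(s) ⇌ Ce³⁺(aq) + 3 OH⁻(aq)
With molar solubility s: [Ce³⁺] = s, [OH⁻] = 3s.
Ksp = [Ce³⁺][OH⁻]^3 = s · (3s)^3 = 27s^4 = 2.85×10⁻²⁰
s = 5.70×10⁻⁶ M
[OH⁻] = 3s = 1.71×10⁻⁵ M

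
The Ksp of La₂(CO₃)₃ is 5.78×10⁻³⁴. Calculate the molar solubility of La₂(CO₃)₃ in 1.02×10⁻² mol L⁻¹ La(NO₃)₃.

5.90×10⁻¹¹ M

La₂(CO₃)₃(s) ⇌ 2 La³⁺(aq) + 3 CO₃²⁻(aq)
La³⁺ is already present at 1.02×10⁻² mol L⁻¹. If s mol/L of La₂(CO₃)₃ dissolves, [CO₃²⁻] = 3s while [La³⁺] ≈ 1.02×10⁻² mol L⁻¹.
Ksp = [La³⁺]^2[CO₃²⁻]^3 = (1.02×10⁻²)^2(3s)^3
(3s)^3 = 5.78×10⁻³⁴ / (1.02×10⁻²)^2 = 5.56×10⁻³⁰
s = 5.90×10⁻¹¹ mol L⁻¹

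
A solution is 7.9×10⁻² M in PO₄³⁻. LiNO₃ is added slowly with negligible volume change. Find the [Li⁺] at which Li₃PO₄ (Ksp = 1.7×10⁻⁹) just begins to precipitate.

2.8×10⁻³ M

Each salt precipitates once Q = Ksp for that salt.
Li₃PO₄(s) ⇌ 3 Li⁺(aq) + PO₄³⁻(aq)
Ksp = [Li⁺]^3[PO₄³⁻] = [Li⁺]^3(7.9×10⁻²)
[Li⁺]^3 = 1.7×10⁻⁹ / (7.9×10⁻²) = 2.2×10⁻⁸
[Li⁺] = 2.8×10⁻³ M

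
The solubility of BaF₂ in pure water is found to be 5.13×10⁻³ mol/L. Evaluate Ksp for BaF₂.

Ksp = 5.40×10⁻⁷

BaF₂(s) ⇌ Ba²⁺(aq) + 2 F⁻(aq)
For each mole of BaF₂ that dissolves per liter, [Ba²⁺] = s and [F⁻] = 2s; let s denote this solubility.
Ksp = [Ba²⁺][F⁻]^2 = s · (2s)^2 = 4s^3
Ksp = 4 × (5.13×10⁻³)^3 = 5.40×10⁻⁷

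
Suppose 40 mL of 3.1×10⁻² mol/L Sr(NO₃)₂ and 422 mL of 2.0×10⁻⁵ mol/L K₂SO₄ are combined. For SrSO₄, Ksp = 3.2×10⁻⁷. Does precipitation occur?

After mixing, V = 40 mL + 422 mL = 462 mL.
[Sr²⁺] = (3.1×10⁻²)(40)/462 = 2.7×10⁻³ mol/L
[SO₄²⁻] = (2.0×10⁻⁵)(422)/462 = 1.8×10⁻⁵ mol/L
Q = [Sr²⁺][SO₄²⁻] = 4.9×10⁻⁸
Since Q (4.9×10⁻⁸) is less than Ksp (3.2×10⁻⁷), no SrSO₄ precipitates.

No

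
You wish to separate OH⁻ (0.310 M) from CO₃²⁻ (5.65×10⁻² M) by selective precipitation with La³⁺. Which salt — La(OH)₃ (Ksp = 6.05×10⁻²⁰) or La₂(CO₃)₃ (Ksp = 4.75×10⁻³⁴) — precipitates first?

La(OH)₃

Precipitation of each salt begins when its ion product equals Ksp.
For La(OH)₃: [La³⁺] = (Ksp/[OH⁻]^3) = 2.03×10⁻¹⁸ M
For La₂(CO₃)₃: [La³⁺] = (Ksp/[CO₃²⁻]^3)^(1/2) = 1.62×10⁻¹⁵ M
The smaller threshold [La³⁺] is reached first, so La(OH)₃ precipitates first.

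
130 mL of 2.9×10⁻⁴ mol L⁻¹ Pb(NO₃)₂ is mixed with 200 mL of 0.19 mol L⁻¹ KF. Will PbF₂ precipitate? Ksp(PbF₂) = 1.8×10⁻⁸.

Yes

The combined volume is 330 mL.
[Pb²⁺] = (2.9×10⁻⁴)(130)/330 = 1.1×10⁻⁴ mol L⁻¹
[F⁻] = (0.19)(200)/330 = 0.12 mol L⁻¹
Q = [Pb²⁺][F⁻]^2 = 1.5×10⁻⁶
Because Q > Ksp (1.5×10⁻⁶ vs 1.8×10⁻⁸), a precipitate of PbF₂ forms.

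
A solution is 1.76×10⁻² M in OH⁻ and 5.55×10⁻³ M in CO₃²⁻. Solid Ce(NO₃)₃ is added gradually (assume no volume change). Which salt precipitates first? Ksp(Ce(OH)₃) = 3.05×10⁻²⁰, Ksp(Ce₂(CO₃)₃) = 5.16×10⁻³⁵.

The threshold for precipitation is Q = Ksp.
For Ce(OH)₃: [Ce³⁺] = (Ksp/[OH⁻]^3) = 5.59×10⁻¹⁵ M
For Ce₂(CO₃)₃: [Ce³⁺] = (Ksp/[CO₃²⁻]^3)^(1/2) = 1.74×10⁻¹⁴ M
The smaller threshold [Ce³⁺] is reached first, so Ce(OH)₃ precipitates first.

Ce(OH)₃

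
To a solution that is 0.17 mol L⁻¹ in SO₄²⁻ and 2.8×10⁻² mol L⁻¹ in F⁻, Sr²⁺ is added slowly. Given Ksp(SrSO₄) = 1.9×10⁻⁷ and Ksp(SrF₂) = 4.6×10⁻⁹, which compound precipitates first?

A salt starts to precipitate once the ion product Q reaches its Ksp.
For SrSO₄: [Sr²⁺] = (Ksp/[SO₄²⁻]) = 1.1×10⁻⁶ mol L⁻¹
For SrF₂: [Sr²⁺] = (Ksp/[F⁻]^2) = 5.9×10⁻⁶ mol L⁻¹
SrSO₄ requires the lower [Sr²⁺], so it precipitates first.

SrSO₄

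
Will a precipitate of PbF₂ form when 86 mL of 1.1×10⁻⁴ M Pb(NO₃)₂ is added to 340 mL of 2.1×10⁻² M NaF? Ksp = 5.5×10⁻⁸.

After mixing, V = 86 mL + 340 mL = 426 mL.
[Pb²⁺] = (1.1×10⁻⁴)(86)/426 = 2.2×10⁻⁵ M
[F⁻] = (2.1×10⁻²)(340)/426 = 1.7×10⁻² M
Q = [Pb²⁺][F⁻]^2 = 6.2×10⁻⁹
Q < Ksp (6.2×10⁻⁹ vs 5.5×10⁻⁸); the solution remains unsaturated and no precipitate forms.

No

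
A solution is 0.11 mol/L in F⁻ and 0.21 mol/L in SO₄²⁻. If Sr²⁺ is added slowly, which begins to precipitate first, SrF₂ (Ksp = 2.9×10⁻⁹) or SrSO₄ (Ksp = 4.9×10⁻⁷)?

SrF₂

Precipitation of each salt begins when its ion product equals Ksp.
For SrF₂: [Sr²⁺] = (Ksp/[F⁻]^2) = 2.4×10⁻⁷ mol/L
For SrSO₄: [Sr²⁺] = (Ksp/[SO₄²⁻]) = 2.3×10⁻⁶ mol/L
SrF₂ requires the lower [Sr²⁺], so it precipitates first.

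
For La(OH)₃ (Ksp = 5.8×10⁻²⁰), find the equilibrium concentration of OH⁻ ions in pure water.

2.0×10⁻⁵ M

La(OH)₃(s) ⇌ La³⁺(aq) + 3 OH⁻(aq)
Let s be the molar solubility. Then [La³⁺] = s and [OH⁻] = 3s.
Ksp = [La³⁺][OH⁻]^3 = s · (3s)^3 = 27s^4 = 5.8×10⁻²⁰
s = 6.8×10⁻⁶ M
[OH⁻] = 3s = 2.0×10⁻⁵ M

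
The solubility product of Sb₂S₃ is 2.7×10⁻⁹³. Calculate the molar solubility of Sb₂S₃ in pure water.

1.2×10⁻¹⁹ M

Sb₂S₃(s) ⇌ 2 Sb³⁺(aq) + 3 S²⁻(aq)
Let s be the molar solubility. Then [Sb³⁺] = 2s and [S²⁻] = 3s.
Ksp = [Sb³⁺]^2[S²⁻]^3 = (2s)^2 · (3s)^3 = 108s^5
108s^5 = 2.7×10⁻⁹³  ⇒  s^5 = 2.5×10⁻⁹⁵
s = (2.5×10⁻⁹⁵)^(1/5) = 1.2×10⁻¹⁹ mol/L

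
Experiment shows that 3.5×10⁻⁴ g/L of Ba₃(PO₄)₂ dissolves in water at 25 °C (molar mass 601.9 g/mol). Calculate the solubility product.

Convert to molarity: s = 3.5×10⁻⁴ / 601.9 = 5.815×10⁻⁷ mol/L
Ba₃(PO₄)₂(s) ⇌ 3 Ba²⁺(aq) + 2 PO₄³⁻(aq)
Let s be the molar solubility. Then [Ba²⁺] = 3s and [PO₄³⁻] = 2s.
Ksp = [Ba²⁺]^3[PO₄³⁻]^2 = (3s)^3 · (2s)^2 = 108s^5
Ksp = 108 × (5.815×10⁻⁷)^5 = 7.2×10⁻³⁰

Ksp = 7.2×10⁻³⁰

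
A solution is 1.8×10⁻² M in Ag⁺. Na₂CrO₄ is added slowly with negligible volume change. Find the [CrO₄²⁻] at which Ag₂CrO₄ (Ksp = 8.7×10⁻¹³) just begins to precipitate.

2.7×10⁻⁹ M

A salt starts to precipitate once the ion product Q reaches its Ksp.
Ag₂CrO₄(s) ⇌ 2 Ag⁺(aq) + CrO₄²⁻(aq)
Ksp = [Ag⁺]^2[CrO₄²⁻] = [CrO₄²⁻](1.8×10⁻²)^2
[CrO₄²⁻] = 8.7×10⁻¹³ / (1.8×10⁻²)^2 = 2.7×10⁻⁹
[CrO₄²⁻] = 2.7×10⁻⁹ M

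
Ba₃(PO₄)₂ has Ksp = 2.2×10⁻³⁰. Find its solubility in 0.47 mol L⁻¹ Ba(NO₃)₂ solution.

2.3×10⁻¹⁵ M

Ba₃(PO₄)₂(s) ⇌ 3 Ba²⁺(aq) + 2 PO₄³⁻(aq)
With Ba²⁺ already at 0.47 mol L⁻¹ and s small, take [Ba²⁺] ≈ 0.47 mol L⁻¹ and [PO₄³⁻] = 2s.
Ksp = [Ba²⁺]^3[PO₄³⁻]^2 = (0.47)^3(2s)^2
(2s)^2 = 2.2×10⁻³⁰ / (0.47)^3 = 2.1×10⁻²⁹
s = 2.3×10⁻¹⁵ mol L⁻¹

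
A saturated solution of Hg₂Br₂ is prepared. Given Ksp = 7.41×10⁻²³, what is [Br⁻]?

5.29×10⁻⁸ M

Hg₂Br₂(s) ⇌ Hg₂²⁺(aq) + 2 Br⁻(aq)
Call the molar solubility s, so that [Hg₂²⁺] = s and [Br⁻] = 2s.
Ksp = [Hg₂²⁺][Br⁻]^2 = s · (2s)^2 = 4s^3 = 7.41×10⁻²³
s = 2.65×10⁻⁸ M
[Br⁻] = 2s = 5.29×10⁻⁸ M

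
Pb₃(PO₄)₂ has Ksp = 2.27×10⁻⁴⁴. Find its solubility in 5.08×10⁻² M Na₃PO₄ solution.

6.88×10⁻¹⁵ M

Pb₃(PO₄)₂(s) ⇌ 3 Pb²⁺(aq) + 2 PO₄³⁻(aq)
The solution already contains PO₄³⁻ at 5.08×10⁻² M. Let s be the molar solubility of Pb₃(PO₄)₂.
[PO₄³⁻] ≈ 5.08×10⁻² M (common ion dominates); [Pb²⁺] = 3s.
Ksp = [Pb²⁺]^3[PO₄³⁻]^2 = (3s)^3(5.08×10⁻²)^2
(3s)^3 = 2.27×10⁻⁴⁴ / (5.08×10⁻²)^2 = 8.80×10⁻⁴²
s = 6.88×10⁻¹⁵ M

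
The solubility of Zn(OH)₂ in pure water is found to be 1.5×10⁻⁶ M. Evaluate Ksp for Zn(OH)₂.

Zn(OH)₂(s) ⇌ Zn²⁺(aq) + 2 OH⁻(aq)
Let s be the molar solubility. Then [Zn²⁺] = s and [OH⁻] = 2s.
Ksp = [Zn²⁺][OH⁻]^2 = s · (2s)^2 = 4s^3
Ksp = 4 × (1.5×10⁻⁶)^3 = 1.4×10⁻¹⁷

Ksp = 1.4×10⁻¹⁷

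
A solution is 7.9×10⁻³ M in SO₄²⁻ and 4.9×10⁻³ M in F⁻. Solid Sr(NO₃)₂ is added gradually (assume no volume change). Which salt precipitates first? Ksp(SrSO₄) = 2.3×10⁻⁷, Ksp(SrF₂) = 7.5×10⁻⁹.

SrSO₄

The threshold for precipitation is Q = Ksp.
For SrSO₄: [Sr²⁺] = (Ksp/[SO₄²⁻]) = 2.9×10⁻⁵ M
For SrF₂: [Sr²⁺] = (Ksp/[F⁻]^2) = 3.1×10⁻⁴ M
Since SrSO₄ needs less Sr²⁺ to reach saturation, it precipitates first.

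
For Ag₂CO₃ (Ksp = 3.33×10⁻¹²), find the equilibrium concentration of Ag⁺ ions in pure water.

Ag₂CO₃(s) ⇌ 2 Ag⁺(aq) + CO₃²⁻(aq)
Let s be the molar solubility. Then [Ag⁺] = 2s and [CO₃²⁻] = s.
Ksp = [Ag⁺]^2[CO₃²⁻] = (2s)^2 · s = 4s^3 = 3.33×10⁻¹²
s = 9.41×10⁻⁵ mol L⁻¹
[Ag⁺] = 2s = 1.88×10⁻⁴ mol L⁻¹

1.88×10⁻⁴ M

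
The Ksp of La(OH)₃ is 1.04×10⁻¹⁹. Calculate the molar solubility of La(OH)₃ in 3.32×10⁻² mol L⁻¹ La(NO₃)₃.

4.88×10⁻⁷ M

La(OH)₃(s) ⇌ La³⁺(aq) + 3 OH⁻(aq)
Let s be the solubility of La(OH)₃ here. The common ion gives [La³⁺] ≈ 3.32×10⁻² mol L⁻¹, and [OH⁻] = 3s.
Ksp = [La³⁺][OH⁻]^3 = (3.32×10⁻²)(3s)^3
(3s)^3 = 1.04×10⁻¹⁹ / (3.32×10⁻²) = 3.13×10⁻¹⁸
s = 4.88×10⁻⁷ mol L⁻¹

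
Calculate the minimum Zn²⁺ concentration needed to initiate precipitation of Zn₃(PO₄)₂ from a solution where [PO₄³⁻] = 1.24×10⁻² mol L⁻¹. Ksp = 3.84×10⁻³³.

2.92×10⁻¹⁰ M

Precipitation begins when Q = Ksp.
Zn₃(PO₄)₂(s) ⇌ 3 Zn²⁺(aq) + 2 PO₄³⁻(aq)
Ksp = [Zn²⁺]^3[PO₄³⁻]^2 = [Zn²⁺]^3(1.24×10⁻²)^2
[Zn²⁺]^3 = 3.84×10⁻³³ / (1.24×10⁻²)^2 = 2.50×10⁻²⁹
[Zn²⁺] = 2.92×10⁻¹⁰ mol L⁻¹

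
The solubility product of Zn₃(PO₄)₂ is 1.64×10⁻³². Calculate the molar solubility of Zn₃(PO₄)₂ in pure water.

1.72×10⁻⁷ M

Zn₃(PO₄)₂(s) ⇌ 3 Zn²⁺(aq) + 2 PO₄³⁻(aq)
Let s be the molar solubility. Then [Zn²⁺] = 3s and [PO₄³⁻] = 2s.
Ksp = [Zn²⁺]^3[PO₄³⁻]^2 = (3s)^3 · (2s)^2 = 108s^5
108s^5 = 1.64×10⁻³²  ⇒  s^5 = 1.52×10⁻³⁴
s = (1.52×10⁻³⁴)^(1/5) = 1.72×10⁻⁷ mol/L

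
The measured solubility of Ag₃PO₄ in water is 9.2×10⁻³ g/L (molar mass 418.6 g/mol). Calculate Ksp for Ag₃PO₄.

Convert to molarity: s = 9.2×10⁻³ / 418.6 = 2.198×10⁻⁵ mol/L
Ag₃PO₄(s) ⇌ 3 Ag⁺(aq) + PO₄³⁻(aq)
If s mol/L of Ag₃PO₄ dissolves, [Ag⁺] = 3s and [PO₄³⁻] = s.
Ksp = [Ag⁺]^3[PO₄³⁻] = (3s)^3 · s = 27s^4
Ksp = 27 × (2.198×10⁻⁵)^4 = 6.3×10⁻¹⁸

Ksp = 6.3×10⁻¹⁸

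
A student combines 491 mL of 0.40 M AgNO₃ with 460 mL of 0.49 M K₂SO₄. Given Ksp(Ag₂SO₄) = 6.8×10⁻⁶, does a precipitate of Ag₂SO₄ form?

Yes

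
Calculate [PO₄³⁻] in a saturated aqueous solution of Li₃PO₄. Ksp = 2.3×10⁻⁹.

Li₃PO₄(s) ⇌ 3 Li⁺(aq) + PO₄³⁻(aq)
Let s be the molar solubility. Then [Li⁺] = 3s and [PO₄³⁻] = s.
Ksp = [Li⁺]^3[PO₄³⁻] = (3s)^3 · s = 27s^4 = 2.3×10⁻⁹
s = 3.0×10⁻³ M
[PO₄³⁻] = s = 3.0×10⁻³ M

3.0×10⁻³ M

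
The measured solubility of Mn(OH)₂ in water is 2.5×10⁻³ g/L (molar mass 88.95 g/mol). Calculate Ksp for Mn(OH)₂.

Ksp = 8.9×10⁻¹⁴

Convert to molarity: s = 2.5×10⁻³ / 88.95 = 2.811×10⁻⁵ mol/L
Mn(OH)₂(s) ⇌ Mn²⁺(aq) + 2 OH⁻(aq)
Let s be the molar solubility. Then [Mn²⁺] = s and [OH⁻] = 2s.
Ksp = [Mn²⁺][OH⁻]^2 = s · (2s)^2 = 4s^3
Ksp = 4 × (2.811×10⁻⁵)^3 = 8.9×10⁻¹⁴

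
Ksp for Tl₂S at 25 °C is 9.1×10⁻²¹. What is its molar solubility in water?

Tl₂S(s) ⇌ 2 Tl⁺(aq) + S²⁻(aq)
With molar solubility s: [Tl⁺] = 2s, [S²⁻] = s.
Ksp = [Tl⁺]^2[S²⁻] = (2s)^2 · s = 4s^3
4s^3 = 9.1×10⁻²¹  ⇒  s^3 = 2.3×10⁻²¹
Taking the 3rd root, s = 1.3×10⁻⁷ mol/L.

1.3×10⁻⁷ M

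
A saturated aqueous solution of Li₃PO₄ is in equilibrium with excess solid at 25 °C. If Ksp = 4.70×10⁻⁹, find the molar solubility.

3.63×10⁻³ M

Li₃PO₄(s) ⇌ 3 Li⁺(aq) + PO₄³⁻(aq)
Call the molar solubility s, so that [Li⁺] = 3s and [PO₄³⁻] = s.
Ksp = [Li⁺]^3[PO₄³⁻] = (3s)^3 · s = 27s^4
27s^4 = 4.70×10⁻⁹  ⇒  s^4 = 1.74×10⁻¹⁰
s = (1.74×10⁻¹⁰)^(1/4) = 3.63×10⁻³ M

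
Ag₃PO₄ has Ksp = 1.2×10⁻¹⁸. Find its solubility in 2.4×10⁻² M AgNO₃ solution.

8.7×10⁻¹⁴ M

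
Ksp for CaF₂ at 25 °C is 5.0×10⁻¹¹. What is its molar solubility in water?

2.3×10⁻⁴ M

CaF₂(s) ⇌ Ca²⁺(aq) + 2 F⁻(aq)
Call the molar solubility s, so that [Ca²⁺] = s and [F⁻] = 2s.
Ksp = [Ca²⁺][F⁻]^2 = s · (2s)^2 = 4s^3
4s^3 = 5.0×10⁻¹¹  ⇒  s^3 = 1.3×10⁻¹¹
Taking the 3rd root, s = 2.3×10⁻⁴ mol/L.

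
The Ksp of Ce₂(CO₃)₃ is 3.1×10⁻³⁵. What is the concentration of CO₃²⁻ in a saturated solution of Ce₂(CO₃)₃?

1.5×10⁻⁷ M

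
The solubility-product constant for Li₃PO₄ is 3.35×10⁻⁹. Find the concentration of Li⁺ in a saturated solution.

Li₃PO₄(s) ⇌ 3 Li⁺(aq) + PO₄³⁻(aq)
If s mol/L of Li₃PO₄ dissolves, [Li⁺] = 3s and [PO₄³⁻] = s.
Ksp = [Li⁺]^3[PO₄³⁻] = (3s)^3 · s = 27s^4 = 3.35×10⁻⁹
s = 3.34×10⁻³ mol/L
[Li⁺] = 3s = 1.00×10⁻² mol/L

1.00×10⁻² M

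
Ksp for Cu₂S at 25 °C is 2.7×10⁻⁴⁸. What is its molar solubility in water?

Cu₂S(s) ⇌ 2 Cu⁺(aq) + S²⁻(aq)
Call the molar solubility s, so that [Cu⁺] = 2s and [S²⁻] = s.
Ksp = [Cu⁺]^2[S²⁻] = (2s)^2 · s = 4s^3
4s^3 = 2.7×10⁻⁴⁸  ⇒  s^3 = 6.8×10⁻⁴⁹
s = 8.8×10⁻¹⁷ mol/L

8.8×10⁻¹⁷ M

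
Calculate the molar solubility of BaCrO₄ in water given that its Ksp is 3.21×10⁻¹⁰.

1.79×10⁻⁵ M

BaCrO₄(s) ⇌ Ba²⁺(aq) + CrO₄²⁻(aq)
For each mole of BaCrO₄ that dissolves per liter, [Ba²⁺] = s and [CrO₄²⁻] = s; let s denote this solubility.
Ksp = [Ba²⁺][CrO₄²⁻] = s · s = s^2
s^2 = 3.21×10⁻¹⁰
s = (3.21×10⁻¹⁰)^(1/2) = 1.79×10⁻⁵ mol L⁻¹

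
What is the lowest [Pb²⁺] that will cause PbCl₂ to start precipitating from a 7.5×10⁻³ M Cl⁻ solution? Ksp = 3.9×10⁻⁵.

Precipitation of each salt begins when its ion product equals Ksp.
PbCl₂(s) ⇌ Pb²⁺(aq) + 2 Cl⁻(aq)
Ksp = [Pb²⁺][Cl⁻]^2 = [Pb²⁺](7.5×10⁻³)^2
[Pb²⁺] = 3.9×10⁻⁵ / (7.5×10⁻³)^2 = 0.69
[Pb²⁺] = 0.69 M

0.69 M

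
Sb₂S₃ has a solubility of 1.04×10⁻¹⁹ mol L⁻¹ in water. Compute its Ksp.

Ksp = 1.31×10⁻⁹³

Sb₂S₃(s) ⇌ 2 Sb³⁺(aq) + 3 S²⁻(aq)
With molar solubility s: [Sb³⁺] = 2s, [S²⁻] = 3s.
Ksp = [Sb³⁺]^2[S²⁻]^3 = (2s)^2 · (3s)^3 = 108s^5
Ksp = 108 × (1.04×10⁻¹⁹)^5 = 1.31×10⁻⁹³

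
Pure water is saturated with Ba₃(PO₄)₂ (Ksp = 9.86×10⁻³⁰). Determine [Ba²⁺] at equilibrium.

1.86×10⁻⁶ M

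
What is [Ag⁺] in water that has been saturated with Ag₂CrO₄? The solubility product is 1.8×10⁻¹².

Ag₂CrO₄(s) ⇌ 2 Ag⁺(aq) + CrO₄²⁻(aq)
Let s be the molar solubility. Then [Ag⁺] = 2s and [CrO₄²⁻] = s.
Ksp = [Ag⁺]^2[CrO₄²⁻] = (2s)^2 · s = 4s^3 = 1.8×10⁻¹²
s = 7.7×10⁻⁵ mol L⁻¹
[Ag⁺] = 2s = 1.5×10⁻⁴ mol L⁻¹

1.5×10⁻⁴ M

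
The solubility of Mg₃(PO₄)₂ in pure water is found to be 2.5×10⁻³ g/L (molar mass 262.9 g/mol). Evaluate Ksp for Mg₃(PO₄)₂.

Convert to molarity: s = 2.5×10⁻³ / 262.9 = 9.509×10⁻⁶ mol/L
Mg₃(PO₄)₂(s) ⇌ 3 Mg²⁺(aq) + 2 PO₄³⁻(aq)
Let s be the molar solubility. Then [Mg²⁺] = 3s and [PO₄³⁻] = 2s.
Ksp = [Mg²⁺]^3[PO₄³⁻]^2 = (3s)^3 · (2s)^2 = 108s^5
Ksp = 108 × (9.509×10⁻⁶)^5 = 8.4×10⁻²⁴

Ksp = 8.4×10⁻²⁴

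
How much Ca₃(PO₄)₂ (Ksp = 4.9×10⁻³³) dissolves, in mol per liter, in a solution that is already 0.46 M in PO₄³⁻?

9.5×10⁻¹² M

Ca₃(PO₄)₂(s) ⇌ 3 Ca²⁺(aq) + 2 PO₄³⁻(aq)
With PO₄³⁻ already at 0.46 M and s small, take [PO₄³⁻] ≈ 0.46 M and [Ca²⁺] = 3s.
Ksp = [Ca²⁺]^3[PO₄³⁻]^2 = (3s)^3(0.46)^2
(3s)^3 = 4.9×10⁻³³ / (0.46)^2 = 2.3×10⁻³²
s = 9.5×10⁻¹² M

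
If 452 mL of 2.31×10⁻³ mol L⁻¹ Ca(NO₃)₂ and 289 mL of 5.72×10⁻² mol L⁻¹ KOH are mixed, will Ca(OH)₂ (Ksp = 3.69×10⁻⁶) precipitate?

No

Total volume after mixing = 452 + 289 = 741 mL.
[Ca²⁺] = (2.31×10⁻³)(452)/741 = 1.41×10⁻³ mol L⁻¹
[OH⁻] = (5.72×10⁻²)(289)/741 = 2.23×10⁻² mol L⁻¹
Q = [Ca²⁺][OH⁻]^2 = 7.01×10⁻⁷
Q = 7.01×10⁻⁷ < Ksp = 3.69×10⁻⁶, so the solution is unsaturated and no precipitate forms.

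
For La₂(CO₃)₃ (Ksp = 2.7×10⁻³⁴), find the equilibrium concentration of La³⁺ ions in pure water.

La₂(CO₃)₃(s) ⇌ 2 La³⁺(aq) + 3 CO₃²⁻(aq)
Let s be the molar solubility. Then [La³⁺] = 2s and [CO₃²⁻] = 3s.
Ksp = [La³⁺]^2[CO₃²⁻]^3 = (2s)^2 · (3s)^3 = 108s^5 = 2.7×10⁻³⁴
s = 7.6×10⁻⁸ mol L⁻¹
[La³⁺] = 2s = 1.5×10⁻⁷ mol L⁻¹

1.5×10⁻⁷ M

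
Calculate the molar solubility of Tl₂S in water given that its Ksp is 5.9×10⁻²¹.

Tl₂S(s) ⇌ 2 Tl⁺(aq) + S²⁻(aq)
With molar solubility s: [Tl⁺] = 2s, [S²⁻] = s.
Ksp = [Tl⁺]^2[S²⁻] = (2s)^2 · s = 4s^3
4s^3 = 5.9×10⁻²¹  ⇒  s^3 = 1.5×10⁻²¹
s = (1.5×10⁻²¹)^(1/3) = 1.1×10⁻⁷ mol/L

1.1×10⁻⁷ M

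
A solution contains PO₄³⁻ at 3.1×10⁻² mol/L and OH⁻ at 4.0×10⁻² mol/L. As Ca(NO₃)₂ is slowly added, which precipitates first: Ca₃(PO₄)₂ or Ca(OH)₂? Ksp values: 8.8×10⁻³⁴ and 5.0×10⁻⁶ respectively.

The threshold for precipitation is Q = Ksp.
For Ca₃(PO₄)₂: [Ca²⁺] = (Ksp/[PO₄³⁻]^2)^(1/3) = 9.7×10⁻¹¹ mol/L
For Ca(OH)₂: [Ca²⁺] = (Ksp/[OH⁻]^2) = 3.1×10⁻³ mol/L
Ca₃(PO₄)₂ requires the lower [Ca²⁺], so it precipitates first.

Ca₃(PO₄)₂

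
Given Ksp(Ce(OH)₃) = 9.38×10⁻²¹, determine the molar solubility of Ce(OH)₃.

4.32×10⁻⁶ M

Ce(OH)₃(s) ⇌ Ce³⁺(aq) + 3 OH⁻(aq)
For each mole of Ce(OH)₃ that dissolves per liter, [Ce³⁺] = s and [OH⁻] = 3s; let s denote this solubility.
Ksp = [Ce³⁺][OH⁻]^3 = s · (3s)^3 = 27s^4
27s^4 = 9.38×10⁻²¹  ⇒  s^4 = 3.47×10⁻²²
s = 4.32×10⁻⁶ mol L⁻¹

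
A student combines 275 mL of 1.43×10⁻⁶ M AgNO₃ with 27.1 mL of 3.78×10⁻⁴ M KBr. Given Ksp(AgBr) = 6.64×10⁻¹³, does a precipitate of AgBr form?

After mixing, V = 275 mL + 27.1 mL = 302.1 mL.
[Ag⁺] = (1.43×10⁻⁶)(275)/302.1 = 1.30×10⁻⁶ M
[Br⁻] = (3.78×10⁻⁴)(27.1)/302.1 = 3.39×10⁻⁵ M
Q = [Ag⁺][Br⁻] = 4.41×10⁻¹¹
Q = 4.41×10⁻¹¹ > Ksp = 6.64×10⁻¹³, so the solution is supersaturated and AgBr precipitates.

Yes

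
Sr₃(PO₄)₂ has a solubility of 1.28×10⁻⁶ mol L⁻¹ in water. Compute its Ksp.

Sr₃(PO₄)₂(s) ⇌ 3 Sr²⁺(aq) + 2 PO₄³⁻(aq)
Call the molar solubility s, so that [Sr²⁺] = 3s and [PO₄³⁻] = 2s.
Ksp = [Sr²⁺]^3[PO₄³⁻]^2 = (3s)^3 · (2s)^2 = 108s^5
Ksp = 108 × (1.28×10⁻⁶)^5 = 3.71×10⁻²⁸

Ksp = 3.71×10⁻²⁸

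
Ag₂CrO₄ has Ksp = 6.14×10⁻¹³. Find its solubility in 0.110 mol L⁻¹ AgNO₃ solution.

Ag₂CrO₄(s) ⇌ 2 Ag⁺(aq) + CrO₄²⁻(aq)
Let s be the solubility of Ag₂CrO₄ here. The common ion gives [Ag⁺] ≈ 0.110 mol L⁻¹, and [CrO₄²⁻] = s.
Ksp = [Ag⁺]^2[CrO₄²⁻] = (0.110)^2s
s = 6.14×10⁻¹³ / (0.110)^2 = 5.07×10⁻¹¹
s = 5.07×10⁻¹¹ mol L⁻¹

5.07×10⁻¹¹ M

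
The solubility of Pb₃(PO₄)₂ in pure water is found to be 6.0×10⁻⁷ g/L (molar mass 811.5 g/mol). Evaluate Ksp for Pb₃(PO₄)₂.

Convert to molarity: s = 6.0×10⁻⁷ / 811.5 = 7.394×10⁻¹⁰ mol/L
Pb₃(PO₄)₂(s) ⇌ 3 Pb²⁺(aq) + 2 PO₄³⁻(aq)
With molar solubility s: [Pb²⁺] = 3s, [PO₄³⁻] = 2s.
Ksp = [Pb²⁺]^3[PO₄³⁻]^2 = (3s)^3 · (2s)^2 = 108s^5
Ksp = 108 × (7.394×10⁻¹⁰)^5 = 2.4×10⁻⁴⁴

Ksp = 2.4×10⁻⁴⁴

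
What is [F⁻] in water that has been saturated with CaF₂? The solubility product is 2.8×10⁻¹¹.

3.8×10⁻⁴ M

CaF₂(s) ⇌ Ca²⁺(aq) + 2 F⁻(aq)
Call the molar solubility s, so that [Ca²⁺] = s and [F⁻] = 2s.
Ksp = [Ca²⁺][F⁻]^2 = s · (2s)^2 = 4s^3 = 2.8×10⁻¹¹
s = 1.9×10⁻⁴ mol/L
[F⁻] = 2s = 3.8×10⁻⁴ mol/L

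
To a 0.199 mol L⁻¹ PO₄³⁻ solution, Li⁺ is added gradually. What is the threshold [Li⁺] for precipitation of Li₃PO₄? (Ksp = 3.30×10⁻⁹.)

The threshold for precipitation is Q = Ksp.
Li₃PO₄(s) ⇌ 3 Li⁺(aq) + PO₄³⁻(aq)
Ksp = [Li⁺]^3[PO₄³⁻] = [Li⁺]^3(0.199)
[Li⁺]^3 = 3.30×10⁻⁹ / (0.199) = 1.66×10⁻⁸
[Li⁺] = 2.55×10⁻³ mol L⁻¹

2.55×10⁻³ M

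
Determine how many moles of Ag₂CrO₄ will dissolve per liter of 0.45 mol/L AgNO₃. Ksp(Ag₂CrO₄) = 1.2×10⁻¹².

Ag₂CrO₄(s) ⇌ 2 Ag⁺(aq) + CrO₄²⁻(aq)
With Ag⁺ already at 0.45 mol/L and s small, take [Ag⁺] ≈ 0.45 mol/L and [CrO₄²⁻] = s.
Ksp = [Ag⁺]^2[CrO₄²⁻] = (0.45)^2s
s = 1.2×10⁻¹² / (0.45)^2 = 5.9×10⁻¹²
s = 5.9×10⁻¹² mol/L

5.9×10⁻¹² M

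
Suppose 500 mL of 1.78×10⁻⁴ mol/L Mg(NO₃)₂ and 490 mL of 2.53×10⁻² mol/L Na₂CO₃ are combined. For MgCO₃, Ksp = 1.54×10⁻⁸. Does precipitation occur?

Yes

The combined volume is 990 mL.
[Mg²⁺] = (1.78×10⁻⁴)(500)/990 = 8.99×10⁻⁵ mol/L
[CO₃²⁻] = (2.53×10⁻²)(490)/990 = 1.25×10⁻² mol/L
Q = [Mg²⁺][CO₃²⁻] = 1.13×10⁻⁶
Since Q (1.13×10⁻⁶) exceeds Ksp (1.54×10⁻⁸), MgCO₃ will precipitate.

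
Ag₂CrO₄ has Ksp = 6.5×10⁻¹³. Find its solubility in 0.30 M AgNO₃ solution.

Ag₂CrO₄(s) ⇌ 2 Ag⁺(aq) + CrO₄²⁻(aq)
Ag⁺ is already present at 0.30 M. If s mol/L of Ag₂CrO₄ dissolves, [CrO₄²⁻] = s while [Ag⁺] ≈ 0.30 M.
Ksp = [Ag⁺]^2[CrO₄²⁻] = (0.30)^2s
s = 6.5×10⁻¹³ / (0.30)^2 = 7.2×10⁻¹²
s = 7.2×10⁻¹² M

7.2×10⁻¹² M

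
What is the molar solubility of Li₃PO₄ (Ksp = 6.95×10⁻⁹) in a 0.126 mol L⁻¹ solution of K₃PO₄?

1.27×10⁻³ M

Li₃PO₄(s) ⇌ 3 Li⁺(aq) + PO₄³⁻(aq)
The solution already contains PO₄³⁻ at 0.126 mol L⁻¹. Let s be the molar solubility of Li₃PO₄.
[PO₄³⁻] ≈ 0.126 mol L⁻¹ (common ion dominates); [Li⁺] = 3s.
Ksp = [Li⁺]^3[PO₄³⁻] = (3s)^3(0.126)
(3s)^3 = 6.95×10⁻⁹ / (0.126) = 5.52×10⁻⁸
s = 1.27×10⁻³ mol L⁻¹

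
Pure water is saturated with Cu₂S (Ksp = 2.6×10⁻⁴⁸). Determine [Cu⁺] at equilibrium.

1.7×10⁻¹⁶ M

Cu₂S(s) ⇌ 2 Cu⁺(aq) + S²⁻(aq)
Call the molar solubility s, so that [Cu⁺] = 2s and [S²⁻] = s.
Ksp = [Cu⁺]^2[S²⁻] = (2s)^2 · s = 4s^3 = 2.6×10⁻⁴⁸
s = 8.7×10⁻¹⁷ mol L⁻¹
[Cu⁺] = 2s = 1.7×10⁻¹⁶ mol L⁻¹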